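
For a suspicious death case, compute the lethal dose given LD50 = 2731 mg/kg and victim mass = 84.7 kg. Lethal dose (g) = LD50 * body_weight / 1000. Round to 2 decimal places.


Lethal dose calculation:
Lethal dose = LD50 * body_weight / 1000
= 2731 * 84.7 / 1000
= 231315.7 / 1000
= 231.32 g

231.32


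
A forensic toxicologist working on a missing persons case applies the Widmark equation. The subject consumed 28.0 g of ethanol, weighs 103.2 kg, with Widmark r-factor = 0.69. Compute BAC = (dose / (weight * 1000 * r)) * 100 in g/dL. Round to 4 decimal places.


Applying the Widmark formula:
BAC = (dose_g / (body_wt * 1000 * r)) * 100
Denominator = 103.2 * 1000 * 0.69 = 71208
BAC = (28.0 / 71208) * 100
BAC = 0.0393 g/dL

0.0393


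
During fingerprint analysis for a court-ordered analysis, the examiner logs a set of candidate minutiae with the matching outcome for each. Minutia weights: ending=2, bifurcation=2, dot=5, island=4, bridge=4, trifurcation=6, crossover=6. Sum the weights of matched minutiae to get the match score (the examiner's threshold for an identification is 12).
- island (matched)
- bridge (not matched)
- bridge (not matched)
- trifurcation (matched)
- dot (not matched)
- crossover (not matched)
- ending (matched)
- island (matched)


Weighted minutiae match score:
  island: matched, +4 (running total 4)
  bridge: not matched, +0
  bridge: not matched, +0
  trifurcation: matched, +6 (running total 10)
  dot: not matched, +0
  crossover: not matched, +0
  ending: matched, +2 (running total 12)
  island: matched, +4 (running total 16)
Total score = 16
Threshold = 12; verdict = identification

16


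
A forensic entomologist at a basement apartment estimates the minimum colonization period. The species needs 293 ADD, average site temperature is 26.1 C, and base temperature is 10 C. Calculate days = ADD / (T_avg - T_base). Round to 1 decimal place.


Insect development time:
Effective temperature = avg_temp - T_base = 26.1 - 10 = 16.1 C
Days = ADD / effective_temp = 293 / 16.1 = 18.2 days

18.2


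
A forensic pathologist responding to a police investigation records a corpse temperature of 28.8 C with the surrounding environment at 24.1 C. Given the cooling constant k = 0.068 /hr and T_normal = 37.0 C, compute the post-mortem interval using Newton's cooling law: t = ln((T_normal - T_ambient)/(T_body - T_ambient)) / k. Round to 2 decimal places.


Using Newton's law of cooling:
t = ln((T_normal - T_ambient) / (T_body - T_ambient)) / k
T_normal - T_ambient = 12.9
T_body - T_ambient = 4.7
Ratio = 2.744681
ln(ratio) = 1.009665
t = 1.009665 / 0.068 = 14.85 hours

14.85


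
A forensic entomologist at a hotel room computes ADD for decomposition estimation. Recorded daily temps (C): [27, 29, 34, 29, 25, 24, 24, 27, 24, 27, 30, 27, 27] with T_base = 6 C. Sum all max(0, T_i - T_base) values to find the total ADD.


Computing ADD day by day:
Day 1: max(0, 27 - 6) = 21
Day 2: max(0, 29 - 6) = 23
Day 3: max(0, 34 - 6) = 28
Day 4: max(0, 29 - 6) = 23
Day 5: max(0, 25 - 6) = 19
Day 6: max(0, 24 - 6) = 18
Day 7: max(0, 24 - 6) = 18
Day 8: max(0, 27 - 6) = 21
Day 9: max(0, 24 - 6) = 18
Day 10: max(0, 27 - 6) = 21
Day 11: max(0, 30 - 6) = 24
Day 12: max(0, 27 - 6) = 21
Day 13: max(0, 27 - 6) = 21
Total ADD = 276

276


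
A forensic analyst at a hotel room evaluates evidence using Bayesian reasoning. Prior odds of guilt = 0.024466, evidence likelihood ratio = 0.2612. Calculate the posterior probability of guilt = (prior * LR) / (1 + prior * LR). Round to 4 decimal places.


Bayesian evidence evaluation:
Posterior odds = prior_odds * LR = 0.024466 * 0.2612 = 0.006390519
Posterior probability = posterior_odds / (1 + posterior_odds)
= 0.006390519 / (1 + 0.006390519)
= 0.006390519 / 1.006390519
= 0.0063

0.0063


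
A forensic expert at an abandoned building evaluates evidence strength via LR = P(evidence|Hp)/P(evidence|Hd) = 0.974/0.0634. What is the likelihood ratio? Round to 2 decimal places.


Likelihood ratio calculation:
LR = P(E|Hp) / P(E|Hd)
LR = 0.974 / 0.0634
LR = 15.36

15.36


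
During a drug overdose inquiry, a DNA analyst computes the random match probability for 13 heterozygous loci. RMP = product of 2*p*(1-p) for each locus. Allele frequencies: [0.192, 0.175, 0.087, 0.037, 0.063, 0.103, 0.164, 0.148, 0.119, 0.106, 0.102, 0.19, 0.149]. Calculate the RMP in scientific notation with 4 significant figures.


Computing RMP for 13 loci:
Locus 1: 2 * 0.192 * 0.808 = 0.310272
Locus 2: 2 * 0.175 * 0.825 = 0.28875
Locus 3: 2 * 0.087 * 0.913 = 0.158862
Locus 4: 2 * 0.037 * 0.963 = 0.071262
Locus 5: 2 * 0.063 * 0.937 = 0.118062
Locus 6: 2 * 0.103 * 0.897 = 0.184782
Locus 7: 2 * 0.164 * 0.836 = 0.274208
Locus 8: 2 * 0.148 * 0.852 = 0.252192
Locus 9: 2 * 0.119 * 0.881 = 0.209678
Locus 10: 2 * 0.106 * 0.894 = 0.189528
Locus 11: 2 * 0.102 * 0.898 = 0.183192
Locus 12: 2 * 0.19 * 0.81 = 0.3078
Locus 13: 2 * 0.149 * 0.851 = 0.253598
RMP = 8.695e-10

8.695e-10


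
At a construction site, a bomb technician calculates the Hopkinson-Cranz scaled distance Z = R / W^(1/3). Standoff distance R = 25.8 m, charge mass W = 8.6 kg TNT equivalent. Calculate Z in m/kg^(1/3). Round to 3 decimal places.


Scaled distance calculation:
W^(1/3) = 8.6^(1/3) = 2.0488
Z = R / W^(1/3) = 25.8 / 2.0488
Z = 12.593 m/kg^(1/3)

12.593


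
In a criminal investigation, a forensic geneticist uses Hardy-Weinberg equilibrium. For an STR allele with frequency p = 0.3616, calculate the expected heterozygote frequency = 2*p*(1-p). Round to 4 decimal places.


Hardy-Weinberg heterozygote frequency:
q = 1 - p = 1 - 0.3616 = 0.6384
2pq = 2 * 0.3616 * 0.6384 = 0.4617

0.4617


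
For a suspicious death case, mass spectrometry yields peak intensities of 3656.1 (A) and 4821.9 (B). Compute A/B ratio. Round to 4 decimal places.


Spectral peak ratio:
Peak A = 3656.1 counts
Peak B = 4821.9 counts
Ratio = 3656.1 / 4821.9 = 0.7582

0.7582


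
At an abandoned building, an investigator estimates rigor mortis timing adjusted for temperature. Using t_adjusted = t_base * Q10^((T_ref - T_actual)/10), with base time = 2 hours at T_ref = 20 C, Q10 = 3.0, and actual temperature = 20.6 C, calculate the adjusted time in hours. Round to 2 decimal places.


Rigor mortis time adjustment:
Exponent = (T_ref - T_actual) / 10 = (20 - 20.6) / 10 = -0.06
Q10 factor = 3.0^-0.06 = 0.93621
t_adjusted = 2 * 0.93621 = 1.87 hours

1.87


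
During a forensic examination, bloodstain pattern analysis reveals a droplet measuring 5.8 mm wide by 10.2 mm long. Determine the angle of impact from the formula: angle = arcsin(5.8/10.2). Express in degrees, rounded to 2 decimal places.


Blood spatter impact angle calculation:
width / length = 5.8 / 10.2 = 0.568627
angle = arcsin(0.568627)
angle = 34.65 degrees

34.65


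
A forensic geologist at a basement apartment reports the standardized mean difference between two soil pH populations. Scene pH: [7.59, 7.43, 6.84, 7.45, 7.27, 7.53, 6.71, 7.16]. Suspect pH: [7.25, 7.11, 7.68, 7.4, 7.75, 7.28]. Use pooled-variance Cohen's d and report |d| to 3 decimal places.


Pooled-variance Cohen's d for soil pH comparison:
Scene mean = 57.98 / 8 = 7.2475
Suspect mean = 44.47 / 6 = 7.411667
Scene sample variance s_s^2 = 0.104936
Suspect sample variance s_c^2 = 0.064217
Pooled variance = ((n_s-1)*s_s^2 + (n_c-1)*s_c^2) / (n_s + n_c - 2) = 0.087969
Pooled SD = sqrt(0.087969) = 0.296596
Mean difference = -0.164167
|d| = |-0.164167| / 0.296596 = 0.554

0.554


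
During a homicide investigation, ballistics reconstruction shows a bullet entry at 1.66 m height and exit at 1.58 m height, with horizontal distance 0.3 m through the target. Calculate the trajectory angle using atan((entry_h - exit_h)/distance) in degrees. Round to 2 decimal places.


Bullet trajectory angle:
Height difference = 1.66 - 1.58 = 0.08 m
angle = atan(0.08 / 0.3)
angle = atan(0.266667)
angle = 14.93 degrees

14.93


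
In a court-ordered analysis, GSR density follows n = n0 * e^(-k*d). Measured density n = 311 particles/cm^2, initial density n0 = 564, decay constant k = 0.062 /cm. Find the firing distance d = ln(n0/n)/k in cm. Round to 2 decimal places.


GSR distance calculation:
n0/n = 564 / 311 = 1.813505
ln(n0/n) = 0.595261
d = 0.595261 / 0.062 = 9.60 cm

9.60


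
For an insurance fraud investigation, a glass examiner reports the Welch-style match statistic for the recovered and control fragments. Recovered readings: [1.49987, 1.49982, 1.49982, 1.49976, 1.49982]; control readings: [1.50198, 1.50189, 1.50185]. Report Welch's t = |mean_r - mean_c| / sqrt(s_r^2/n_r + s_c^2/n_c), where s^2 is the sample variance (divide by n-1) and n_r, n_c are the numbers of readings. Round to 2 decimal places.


Welch's t-criterion for glass RI comparison:
Recovered mean = sum / n_r = 7.49909 / 5 = 1.499818
Control mean = sum / n_c = 4.50572 / 3 = 1.5019067
Recovered sample variance s_r^2 = 1.52e-09
Control sample variance s_c^2 = 4.43333e-09
Welch SE (unpooled) = sqrt(s_r^2/n_r + s_c^2/n_c) = sqrt(3.04e-10 + 1.47778e-09) = sqrt(1.78178e-09) = 4.22111e-05
|mean_r - mean_c| = 0.00208867
t = 0.00208867 / 4.22111e-05 = 49.48

49.48


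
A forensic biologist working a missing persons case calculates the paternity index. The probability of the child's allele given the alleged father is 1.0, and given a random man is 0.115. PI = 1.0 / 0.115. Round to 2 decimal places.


Paternity Index calculation:
PI = P(allele|father) / P(allele|random)
PI = 1.0 / 0.115
PI = 8.70

8.70


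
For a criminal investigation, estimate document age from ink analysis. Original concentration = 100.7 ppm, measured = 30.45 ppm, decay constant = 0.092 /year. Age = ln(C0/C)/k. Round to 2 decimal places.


Document age estimation:
C0/C = 100.7 / 30.45 = 3.307061
ln(C0/C) = 1.19606
t = 1.19606 / 0.092 = 13.00 years

13.00


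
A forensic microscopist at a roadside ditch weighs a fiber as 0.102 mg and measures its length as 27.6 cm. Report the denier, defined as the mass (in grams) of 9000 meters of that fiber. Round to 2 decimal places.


Denier calculation:
Mass in grams = 0.102 mg / 1000 = 0.000102 g
Length in meters = 27.6 cm / 100 = 0.276 m
Linear density = mass / length = 0.000102 / 0.276 = 0.00036957 g/m
Denier = (g/m) * 9000 = 0.00036957 * 9000 = 3.33

3.33


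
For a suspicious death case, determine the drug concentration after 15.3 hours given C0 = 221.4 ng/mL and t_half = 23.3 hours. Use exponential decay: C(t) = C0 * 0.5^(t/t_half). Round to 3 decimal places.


Drug concentration decay:
Number of half-lives = t / t_half = 15.3 / 23.3 = 0.656652
Decay factor = 0.5^0.656652 = 0.6343487
C(t) = 221.4 * 0.6343487 = 140.445 ng/mL

140.445


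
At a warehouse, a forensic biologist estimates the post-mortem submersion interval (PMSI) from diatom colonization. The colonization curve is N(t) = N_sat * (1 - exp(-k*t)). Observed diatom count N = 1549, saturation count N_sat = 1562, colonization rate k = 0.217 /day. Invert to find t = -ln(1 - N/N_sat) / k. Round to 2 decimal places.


PMSI from diatom colonization curve:
N / N_sat = 1549 / 1562 = 0.991677
1 - N/N_sat = 0.008323
ln(1 - N/N_sat) = -4.788733
t = -ln(1 - N/N_sat) / k = -(-4.788733) / 0.217 = 22.07 days

22.07


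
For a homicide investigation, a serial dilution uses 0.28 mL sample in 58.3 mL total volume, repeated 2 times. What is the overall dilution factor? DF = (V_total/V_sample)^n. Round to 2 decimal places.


Dilution factor calculation:
Single dilution = V_total / V_sample = 58.3 / 0.28 ≈ 208.214286
Number of dilutions = 2
Total DF = (58.3 / 0.28)^2 (full precision, rounded at the end) = 43353.19

43353.19


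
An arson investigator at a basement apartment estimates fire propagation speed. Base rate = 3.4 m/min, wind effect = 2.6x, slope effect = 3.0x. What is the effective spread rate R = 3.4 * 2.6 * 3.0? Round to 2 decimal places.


Fire spread rate calculation:
R = R0 * wind_factor * slope_factor
= 3.4 * 2.6 * 3.0
= 8.84 * 3.0
= 26.52 m/min

26.52


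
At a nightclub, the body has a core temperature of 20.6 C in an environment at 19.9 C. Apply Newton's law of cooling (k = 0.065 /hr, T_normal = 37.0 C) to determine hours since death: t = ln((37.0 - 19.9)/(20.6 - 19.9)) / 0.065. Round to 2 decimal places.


Using Newton's law of cooling:
t = ln((T_normal - T_ambient) / (T_body - T_ambient)) / k
T_normal - T_ambient = 17.1
T_body - T_ambient = 0.7
Ratio = 24.428571
ln(ratio) = 3.195753
t = 3.195753 / 0.065 = 49.17 hours

49.17


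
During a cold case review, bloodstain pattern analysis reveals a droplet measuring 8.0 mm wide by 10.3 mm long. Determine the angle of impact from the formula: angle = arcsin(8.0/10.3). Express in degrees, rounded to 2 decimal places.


Blood spatter impact angle calculation:
width / length = 8.0 / 10.3 = 0.776699
angle = arcsin(0.776699)
angle = 50.96 degrees

50.96


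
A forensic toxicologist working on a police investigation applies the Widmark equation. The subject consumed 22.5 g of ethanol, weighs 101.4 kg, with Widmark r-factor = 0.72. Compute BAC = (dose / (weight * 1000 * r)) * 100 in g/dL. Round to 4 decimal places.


Applying the Widmark formula:
BAC = (dose_g / (body_wt * 1000 * r)) * 100
Denominator = 101.4 * 1000 * 0.72 = 73008
BAC = (22.5 / 73008) * 100
BAC = 0.0308 g/dL

0.0308


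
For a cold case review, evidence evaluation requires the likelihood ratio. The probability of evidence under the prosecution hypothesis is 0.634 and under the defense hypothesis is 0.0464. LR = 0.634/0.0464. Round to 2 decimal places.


Likelihood ratio calculation:
LR = P(E|Hp) / P(E|Hd)
LR = 0.634 / 0.0464
LR = 13.66

13.66


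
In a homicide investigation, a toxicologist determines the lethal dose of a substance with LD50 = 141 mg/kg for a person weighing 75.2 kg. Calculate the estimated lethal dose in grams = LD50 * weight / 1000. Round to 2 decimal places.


Lethal dose calculation:
Lethal dose = LD50 * body_weight / 1000
= 141 * 75.2 / 1000
= 10603.2 / 1000
= 10.60 g

10.60


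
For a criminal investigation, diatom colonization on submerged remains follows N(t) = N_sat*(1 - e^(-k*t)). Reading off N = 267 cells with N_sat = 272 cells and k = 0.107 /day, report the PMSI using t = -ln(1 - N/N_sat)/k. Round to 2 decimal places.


PMSI from diatom colonization curve:
N / N_sat = 267 / 272 = 0.981618
1 - N/N_sat = 0.018382
ln(1 - N/N_sat) = -3.996383
t = -ln(1 - N/N_sat) / k = -(-3.996383) / 0.107 = 37.35 days

37.35


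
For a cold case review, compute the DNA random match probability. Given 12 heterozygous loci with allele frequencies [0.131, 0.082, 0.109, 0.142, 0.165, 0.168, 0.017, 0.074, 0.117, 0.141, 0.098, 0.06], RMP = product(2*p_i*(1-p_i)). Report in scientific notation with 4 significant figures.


Computing RMP for 12 loci:
Locus 1: 2 * 0.131 * 0.869 = 0.227678
Locus 2: 2 * 0.082 * 0.918 = 0.150552
Locus 3: 2 * 0.109 * 0.891 = 0.194238
Locus 4: 2 * 0.142 * 0.858 = 0.243672
Locus 5: 2 * 0.165 * 0.835 = 0.27555
Locus 6: 2 * 0.168 * 0.832 = 0.279552
Locus 7: 2 * 0.017 * 0.983 = 0.033422
Locus 8: 2 * 0.074 * 0.926 = 0.137048
Locus 9: 2 * 0.117 * 0.883 = 0.206622
Locus 10: 2 * 0.141 * 0.859 = 0.242238
Locus 11: 2 * 0.098 * 0.902 = 0.176792
Locus 12: 2 * 0.06 * 0.94 = 0.1128
RMP = 5.714e-10

5.714e-10


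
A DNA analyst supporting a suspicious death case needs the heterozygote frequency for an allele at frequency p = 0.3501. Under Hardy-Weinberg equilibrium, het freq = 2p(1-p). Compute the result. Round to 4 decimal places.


Hardy-Weinberg heterozygote frequency:
q = 1 - p = 1 - 0.3501 = 0.6499
2pq = 2 * 0.3501 * 0.6499 = 0.4551

0.4551


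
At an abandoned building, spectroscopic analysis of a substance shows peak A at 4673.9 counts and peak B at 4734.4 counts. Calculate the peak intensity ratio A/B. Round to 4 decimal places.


Spectral peak ratio:
Peak A = 4673.9 counts
Peak B = 4734.4 counts
Ratio = 4673.9 / 4734.4 = 0.9872

0.9872


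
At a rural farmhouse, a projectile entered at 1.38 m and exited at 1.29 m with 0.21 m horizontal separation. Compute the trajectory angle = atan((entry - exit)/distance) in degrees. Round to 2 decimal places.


Bullet trajectory angle:
Height difference = 1.38 - 1.29 = 0.09 m
angle = atan(0.09 / 0.21)
angle = atan(0.428571)
angle = 23.20 degrees

23.20


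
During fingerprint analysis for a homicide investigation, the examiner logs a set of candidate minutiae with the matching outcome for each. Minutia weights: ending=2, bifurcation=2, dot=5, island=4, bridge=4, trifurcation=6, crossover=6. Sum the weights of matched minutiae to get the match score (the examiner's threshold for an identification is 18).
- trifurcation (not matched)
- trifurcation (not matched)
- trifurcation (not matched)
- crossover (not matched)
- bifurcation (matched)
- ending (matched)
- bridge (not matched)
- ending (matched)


Weighted minutiae match score:
  trifurcation: not matched, +0
  trifurcation: not matched, +0
  trifurcation: not matched, +0
  crossover: not matched, +0
  bifurcation: matched, +2 (running total 2)
  ending: matched, +2 (running total 4)
  bridge: not matched, +0
  ending: matched, +2 (running total 6)
Total score = 6
Threshold = 18; verdict = inconclusive

6


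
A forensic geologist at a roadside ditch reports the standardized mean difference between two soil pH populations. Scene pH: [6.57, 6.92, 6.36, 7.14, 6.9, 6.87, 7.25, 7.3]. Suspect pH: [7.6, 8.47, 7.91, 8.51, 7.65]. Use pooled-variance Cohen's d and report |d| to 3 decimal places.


Pooled-variance Cohen's d for soil pH comparison:
Scene mean = 55.31 / 8 = 6.91375
Suspect mean = 40.14 / 5 = 8.028
Scene sample variance s_s^2 = 0.10577
Suspect sample variance s_c^2 = 0.19192
Pooled variance = ((n_s-1)*s_s^2 + (n_c-1)*s_c^2) / (n_s + n_c - 2) = 0.137097
Pooled SD = sqrt(0.137097) = 0.370266
Mean difference = -1.11425
|d| = |-1.11425| / 0.370266 = 3.009

3.009


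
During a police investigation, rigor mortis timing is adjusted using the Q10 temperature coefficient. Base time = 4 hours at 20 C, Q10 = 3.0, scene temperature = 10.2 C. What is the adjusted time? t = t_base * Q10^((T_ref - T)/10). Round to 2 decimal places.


Rigor mortis time adjustment:
Exponent = (T_ref - T_actual) / 10 = (20 - 10.2) / 10 = 0.98
Q10 factor = 3.0^0.98 = 2.9348
t_adjusted = 4 * 2.9348 = 11.74 hours

11.74


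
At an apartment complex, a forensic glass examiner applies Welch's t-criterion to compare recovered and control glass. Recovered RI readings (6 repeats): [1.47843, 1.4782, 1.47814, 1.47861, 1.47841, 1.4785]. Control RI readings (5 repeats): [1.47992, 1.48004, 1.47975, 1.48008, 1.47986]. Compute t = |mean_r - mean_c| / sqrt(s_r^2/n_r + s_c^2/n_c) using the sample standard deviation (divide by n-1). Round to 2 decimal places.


Welch's t-criterion for glass RI comparison:
Recovered mean = sum / n_r = 8.87029 / 6 = 1.4783817
Control mean = sum / n_c = 7.39965 / 5 = 1.47993
Recovered sample variance s_r^2 = 3.21367e-08
Control sample variance s_c^2 = 1.8e-08
Welch SE (unpooled) = sqrt(s_r^2/n_r + s_c^2/n_c) = sqrt(5.35611e-09 + 3.6e-09) = sqrt(8.95611e-09) = 9.46367e-05
|mean_r - mean_c| = 0.00154833
t = 0.00154833 / 9.46367e-05 = 16.36

16.36


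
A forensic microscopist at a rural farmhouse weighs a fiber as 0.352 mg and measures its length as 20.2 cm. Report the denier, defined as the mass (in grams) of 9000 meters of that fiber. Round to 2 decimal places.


Denier calculation:
Mass in grams = 0.352 mg / 1000 = 0.000352 g
Length in meters = 20.2 cm / 100 = 0.202 m
Linear density = mass / length = 0.000352 / 0.202 = 0.00174257 g/m
Denier = (g/m) * 9000 = 0.00174257 * 9000 = 15.68

15.68


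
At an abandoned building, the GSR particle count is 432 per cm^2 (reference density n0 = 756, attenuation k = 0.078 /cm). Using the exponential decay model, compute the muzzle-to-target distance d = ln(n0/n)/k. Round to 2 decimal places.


GSR distance calculation:
n0/n = 756 / 432 = 1.75
ln(n0/n) = 0.559616
d = 0.559616 / 0.078 = 7.17 cm

7.17


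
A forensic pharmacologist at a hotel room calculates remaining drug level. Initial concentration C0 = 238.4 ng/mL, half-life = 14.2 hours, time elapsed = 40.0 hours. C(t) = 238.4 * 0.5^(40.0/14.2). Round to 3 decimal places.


Drug concentration decay:
Number of half-lives = t / t_half = 40.0 / 14.2 = 2.816901
Decay factor = 0.5^2.816901 = 0.141915
C(t) = 238.4 * 0.141915 = 33.833 ng/mL

33.833


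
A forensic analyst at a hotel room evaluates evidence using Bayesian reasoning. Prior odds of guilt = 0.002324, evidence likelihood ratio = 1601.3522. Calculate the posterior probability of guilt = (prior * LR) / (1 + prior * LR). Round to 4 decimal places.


Bayesian evidence evaluation:
Posterior odds = prior_odds * LR = 0.002324 * 1601.3522 = 3.721543
Posterior probability = posterior_odds / (1 + posterior_odds)
= 3.721543 / (1 + 3.721543)
= 3.721543 / 4.721543
= 0.7882

0.7882


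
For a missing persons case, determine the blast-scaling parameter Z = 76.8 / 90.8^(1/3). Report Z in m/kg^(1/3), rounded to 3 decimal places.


Scaled distance calculation:
W^(1/3) = 90.8^(1/3) = 4.494644
Z = R / W^(1/3) = 76.8 / 4.494644
Z = 17.087 m/kg^(1/3)

17.087


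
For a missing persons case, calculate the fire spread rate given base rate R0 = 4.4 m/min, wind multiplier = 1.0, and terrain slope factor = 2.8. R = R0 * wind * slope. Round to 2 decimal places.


Fire spread rate calculation:
R = R0 * wind_factor * slope_factor
= 4.4 * 1.0 * 2.8
= 4.4 * 2.8
= 12.32 m/min

12.32


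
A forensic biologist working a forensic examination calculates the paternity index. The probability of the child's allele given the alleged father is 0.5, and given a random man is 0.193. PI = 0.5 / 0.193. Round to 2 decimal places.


Paternity Index calculation:
PI = P(allele|father) / P(allele|random)
PI = 0.5 / 0.193
PI = 2.59

2.59


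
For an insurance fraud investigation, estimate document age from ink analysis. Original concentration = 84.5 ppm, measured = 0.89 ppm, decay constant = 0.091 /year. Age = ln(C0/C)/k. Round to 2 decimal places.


Document age estimation:
C0/C = 84.5 / 0.89 = 94.94382
ln(C0/C) = 4.553285
t = 4.553285 / 0.091 = 50.04 years

50.04


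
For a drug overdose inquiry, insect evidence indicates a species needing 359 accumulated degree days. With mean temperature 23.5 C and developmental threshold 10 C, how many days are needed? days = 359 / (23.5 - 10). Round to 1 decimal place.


Insect development time:
Effective temperature = avg_temp - T_base = 23.5 - 10 = 13.5 C
Days = ADD / effective_temp = 359 / 13.5 = 26.6 days

26.6


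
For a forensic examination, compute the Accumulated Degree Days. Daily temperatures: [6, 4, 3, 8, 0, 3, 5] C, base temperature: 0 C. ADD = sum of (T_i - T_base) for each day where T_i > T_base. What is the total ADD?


Computing ADD day by day:
Day 1: max(0, 6 - 0) = 6
Day 2: max(0, 4 - 0) = 4
Day 3: max(0, 3 - 0) = 3
Day 4: max(0, 8 - 0) = 8
Day 5: max(0, 0 - 0) = 0
Day 6: max(0, 3 - 0) = 3
Day 7: max(0, 5 - 0) = 5
Total ADD = 29

29


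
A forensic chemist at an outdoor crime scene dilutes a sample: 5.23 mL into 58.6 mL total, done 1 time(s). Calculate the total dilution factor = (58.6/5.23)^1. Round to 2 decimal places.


Dilution factor calculation:
Single dilution = V_total / V_sample = 58.6 / 5.23 ≈ 11.204589
Number of dilutions = 1
Total DF = (58.6 / 5.23)^1 (full precision, rounded at the end) = 11.20

11.20


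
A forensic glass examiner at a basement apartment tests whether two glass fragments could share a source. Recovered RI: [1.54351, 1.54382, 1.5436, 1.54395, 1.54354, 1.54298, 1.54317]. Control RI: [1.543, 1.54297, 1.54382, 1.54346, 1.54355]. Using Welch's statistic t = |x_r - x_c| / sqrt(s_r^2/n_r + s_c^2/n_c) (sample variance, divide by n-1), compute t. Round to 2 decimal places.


Welch's t-criterion for glass RI comparison:
Recovered mean = sum / n_r = 10.80457 / 7 = 1.54351
Control mean = sum / n_c = 7.7168 / 5 = 1.54336
Recovered sample variance s_r^2 = 1.15867e-07
Control sample variance s_c^2 = 1.3485e-07
Welch SE (unpooled) = sqrt(s_r^2/n_r + s_c^2/n_c) = sqrt(1.65524e-08 + 2.697e-08) = sqrt(4.35224e-08) = 0.00020862
|mean_r - mean_c| = 0.00015
t = 0.00015 / 0.00020862 = 0.72

0.72


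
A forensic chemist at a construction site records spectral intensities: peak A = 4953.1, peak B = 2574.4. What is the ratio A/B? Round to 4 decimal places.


Spectral peak ratio:
Peak A = 4953.1 counts
Peak B = 2574.4 counts
Ratio = 4953.1 / 2574.4 = 1.9240

1.9240


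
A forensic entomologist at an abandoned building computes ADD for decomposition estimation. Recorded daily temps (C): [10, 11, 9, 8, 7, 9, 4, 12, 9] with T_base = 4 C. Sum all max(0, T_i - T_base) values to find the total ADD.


Computing ADD day by day:
Day 1: max(0, 10 - 4) = 6
Day 2: max(0, 11 - 4) = 7
Day 3: max(0, 9 - 4) = 5
Day 4: max(0, 8 - 4) = 4
Day 5: max(0, 7 - 4) = 3
Day 6: max(0, 9 - 4) = 5
Day 7: max(0, 4 - 4) = 0
Day 8: max(0, 12 - 4) = 8
Day 9: max(0, 9 - 4) = 5
Total ADD = 43

43


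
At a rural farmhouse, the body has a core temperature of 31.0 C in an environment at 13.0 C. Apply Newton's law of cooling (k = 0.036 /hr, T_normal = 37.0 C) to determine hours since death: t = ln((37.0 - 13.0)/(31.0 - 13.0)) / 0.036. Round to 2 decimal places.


Using Newton's law of cooling:
t = ln((T_normal - T_ambient) / (T_body - T_ambient)) / k
T_normal - T_ambient = 24.0
T_body - T_ambient = 18.0
Ratio = 1.333333
ln(ratio) = 0.287682
t = 0.287682 / 0.036 = 7.99 hours

7.99


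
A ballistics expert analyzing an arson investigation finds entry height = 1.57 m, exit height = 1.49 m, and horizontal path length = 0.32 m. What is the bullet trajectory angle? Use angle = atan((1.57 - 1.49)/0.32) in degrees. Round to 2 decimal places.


Bullet trajectory angle:
Height difference = 1.57 - 1.49 = 0.08 m
angle = atan(0.08 / 0.32)
angle = atan(0.25)
angle = 14.04 degrees

14.04


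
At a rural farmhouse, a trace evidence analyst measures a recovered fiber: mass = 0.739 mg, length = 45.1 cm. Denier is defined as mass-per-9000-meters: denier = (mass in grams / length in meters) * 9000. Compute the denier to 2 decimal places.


Denier calculation:
Mass in grams = 0.739 mg / 1000 = 0.000739 g
Length in meters = 45.1 cm / 100 = 0.451 m
Linear density = mass / length = 0.000739 / 0.451 = 0.00163858 g/m
Denier = (g/m) * 9000 = 0.00163858 * 9000 = 14.75

14.75


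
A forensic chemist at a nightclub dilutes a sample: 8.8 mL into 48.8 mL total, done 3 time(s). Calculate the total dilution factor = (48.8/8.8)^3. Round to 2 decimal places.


Dilution factor calculation:
Single dilution = V_total / V_sample = 48.8 / 8.8 ≈ 5.545455
Number of dilutions = 3
Total DF = (48.8 / 8.8)^3 (full precision, rounded at the end) = 170.53

170.53


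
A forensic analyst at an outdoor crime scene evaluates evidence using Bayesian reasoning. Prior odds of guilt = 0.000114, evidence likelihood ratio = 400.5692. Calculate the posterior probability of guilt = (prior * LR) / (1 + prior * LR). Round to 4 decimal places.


Bayesian evidence evaluation:
Posterior odds = prior_odds * LR = 0.000114 * 400.5692 = 0.04566489
Posterior probability = posterior_odds / (1 + posterior_odds)
= 0.04566489 / (1 + 0.04566489)
= 0.04566489 / 1.04566489
= 0.0437

0.0437


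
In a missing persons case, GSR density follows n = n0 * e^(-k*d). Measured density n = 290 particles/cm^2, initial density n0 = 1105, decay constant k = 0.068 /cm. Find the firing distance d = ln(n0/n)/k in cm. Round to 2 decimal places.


GSR distance calculation:
n0/n = 1105 / 290 = 3.810345
ln(n0/n) = 1.33772
d = 1.33772 / 0.068 = 19.67 cm

19.67


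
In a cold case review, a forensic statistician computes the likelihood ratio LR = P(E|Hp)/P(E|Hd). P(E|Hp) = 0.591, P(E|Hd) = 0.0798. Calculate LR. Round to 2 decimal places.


Likelihood ratio calculation:
LR = P(E|Hp) / P(E|Hd)
LR = 0.591 / 0.0798
LR = 7.41

7.41


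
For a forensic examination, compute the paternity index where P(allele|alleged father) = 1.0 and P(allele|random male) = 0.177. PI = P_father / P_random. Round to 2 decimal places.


Paternity Index calculation:
PI = P(allele|father) / P(allele|random)
PI = 1.0 / 0.177
PI = 5.65

5.65


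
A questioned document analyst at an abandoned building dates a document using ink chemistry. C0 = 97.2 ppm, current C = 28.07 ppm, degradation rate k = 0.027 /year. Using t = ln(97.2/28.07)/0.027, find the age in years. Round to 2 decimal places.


Document age estimation:
C0/C = 97.2 / 28.07 = 3.462772
ln(C0/C) = 1.242069
t = 1.242069 / 0.027 = 46.00 years

46.00


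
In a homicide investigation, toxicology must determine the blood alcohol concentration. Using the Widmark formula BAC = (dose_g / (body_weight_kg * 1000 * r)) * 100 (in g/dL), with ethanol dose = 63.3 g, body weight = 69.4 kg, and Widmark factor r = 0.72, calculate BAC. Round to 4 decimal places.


Applying the Widmark formula:
BAC = (dose_g / (body_wt * 1000 * r)) * 100
Denominator = 69.4 * 1000 * 0.72 = 49968
BAC = (63.3 / 49968) * 100
BAC = 0.1267 g/dL

0.1267


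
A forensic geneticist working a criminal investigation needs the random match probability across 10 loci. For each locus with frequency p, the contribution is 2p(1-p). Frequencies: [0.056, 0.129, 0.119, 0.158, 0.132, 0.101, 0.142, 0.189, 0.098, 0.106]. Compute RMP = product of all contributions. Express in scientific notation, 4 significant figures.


Computing RMP for 10 loci:
Locus 1: 2 * 0.056 * 0.944 = 0.105728
Locus 2: 2 * 0.129 * 0.871 = 0.224718
Locus 3: 2 * 0.119 * 0.881 = 0.209678
Locus 4: 2 * 0.158 * 0.842 = 0.266072
Locus 5: 2 * 0.132 * 0.868 = 0.229152
Locus 6: 2 * 0.101 * 0.899 = 0.181598
Locus 7: 2 * 0.142 * 0.858 = 0.243672
Locus 8: 2 * 0.189 * 0.811 = 0.306558
Locus 9: 2 * 0.098 * 0.902 = 0.176792
Locus 10: 2 * 0.106 * 0.894 = 0.189528
RMP = 1.381e-07

1.381e-07


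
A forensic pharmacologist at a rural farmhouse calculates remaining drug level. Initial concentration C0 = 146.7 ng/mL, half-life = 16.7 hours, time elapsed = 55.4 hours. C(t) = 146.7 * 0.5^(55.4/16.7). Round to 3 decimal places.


Drug concentration decay:
Number of half-lives = t / t_half = 55.4 / 16.7 = 3.317365
Decay factor = 0.5^3.317365 = 0.10031679
C(t) = 146.7 * 0.10031679 = 14.716 ng/mL

14.716


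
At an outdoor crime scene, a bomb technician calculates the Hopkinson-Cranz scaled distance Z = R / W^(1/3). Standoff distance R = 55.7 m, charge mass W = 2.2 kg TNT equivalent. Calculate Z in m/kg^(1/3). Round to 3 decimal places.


Scaled distance calculation:
W^(1/3) = 2.2^(1/3) = 1.300591
Z = R / W^(1/3) = 55.7 / 1.300591
Z = 42.827 m/kg^(1/3)

42.827


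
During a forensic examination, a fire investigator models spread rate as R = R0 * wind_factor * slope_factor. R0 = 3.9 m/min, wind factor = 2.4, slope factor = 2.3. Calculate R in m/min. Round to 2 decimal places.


Fire spread rate calculation:
R = R0 * wind_factor * slope_factor
= 3.9 * 2.4 * 2.3
= 9.36 * 2.3
= 21.53 m/min

21.53


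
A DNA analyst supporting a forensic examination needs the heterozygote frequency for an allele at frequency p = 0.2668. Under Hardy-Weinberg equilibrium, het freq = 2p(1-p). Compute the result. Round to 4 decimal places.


Hardy-Weinberg heterozygote frequency:
q = 1 - p = 1 - 0.2668 = 0.7332
2pq = 2 * 0.2668 * 0.7332 = 0.3912

0.3912


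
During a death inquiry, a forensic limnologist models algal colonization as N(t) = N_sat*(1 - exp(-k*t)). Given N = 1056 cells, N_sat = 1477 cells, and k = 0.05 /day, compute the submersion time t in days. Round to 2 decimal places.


PMSI from diatom colonization curve:
N / N_sat = 1056 / 1477 = 0.714963
1 - N/N_sat = 0.285037
ln(1 - N/N_sat) = -1.255136
t = -ln(1 - N/N_sat) / k = -(-1.255136) / 0.05 = 25.10 days

25.10


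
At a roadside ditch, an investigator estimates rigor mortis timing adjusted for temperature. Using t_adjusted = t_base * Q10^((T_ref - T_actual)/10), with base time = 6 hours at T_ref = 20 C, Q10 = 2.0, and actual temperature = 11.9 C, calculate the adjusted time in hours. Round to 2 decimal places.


Rigor mortis time adjustment:
Exponent = (T_ref - T_actual) / 10 = (20 - 11.9) / 10 = 0.81
Q10 factor = 2.0^0.81 = 1.75321
t_adjusted = 6 * 1.75321 = 10.52 hours

10.52


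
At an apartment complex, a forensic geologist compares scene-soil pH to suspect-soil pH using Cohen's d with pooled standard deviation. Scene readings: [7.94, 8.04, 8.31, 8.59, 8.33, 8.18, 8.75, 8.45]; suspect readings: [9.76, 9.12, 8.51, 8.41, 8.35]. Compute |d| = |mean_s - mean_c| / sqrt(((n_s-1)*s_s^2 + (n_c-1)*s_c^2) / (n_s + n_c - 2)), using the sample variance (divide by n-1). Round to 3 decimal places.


Pooled-variance Cohen's d for soil pH comparison:
Scene mean = 66.59 / 8 = 8.32375
Suspect mean = 44.15 / 5 = 8.83
Scene sample variance s_s^2 = 0.073884
Suspect sample variance s_c^2 = 0.36455
Pooled variance = ((n_s-1)*s_s^2 + (n_c-1)*s_c^2) / (n_s + n_c - 2) = 0.179581
Pooled SD = sqrt(0.179581) = 0.42377
Mean difference = -0.50625
|d| = |-0.50625| / 0.42377 = 1.195

1.195


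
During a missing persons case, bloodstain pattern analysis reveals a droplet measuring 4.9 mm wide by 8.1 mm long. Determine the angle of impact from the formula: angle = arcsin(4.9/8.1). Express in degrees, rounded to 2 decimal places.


Blood spatter impact angle calculation:
width / length = 4.9 / 8.1 = 0.604938
angle = arcsin(0.604938)
angle = 37.22 degrees

37.22


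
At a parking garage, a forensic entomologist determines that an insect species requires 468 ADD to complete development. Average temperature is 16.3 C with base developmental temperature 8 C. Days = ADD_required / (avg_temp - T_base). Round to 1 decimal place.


Insect development time:
Effective temperature = avg_temp - T_base = 16.3 - 8 = 8.3 C
Days = ADD / effective_temp = 468 / 8.3 = 56.4 days

56.4


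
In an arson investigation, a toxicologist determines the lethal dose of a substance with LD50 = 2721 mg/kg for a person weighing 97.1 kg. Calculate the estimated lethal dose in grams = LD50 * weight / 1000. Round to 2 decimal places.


Lethal dose calculation:
Lethal dose = LD50 * body_weight / 1000
= 2721 * 97.1 / 1000
= 264209.1 / 1000
= 264.21 g

264.21


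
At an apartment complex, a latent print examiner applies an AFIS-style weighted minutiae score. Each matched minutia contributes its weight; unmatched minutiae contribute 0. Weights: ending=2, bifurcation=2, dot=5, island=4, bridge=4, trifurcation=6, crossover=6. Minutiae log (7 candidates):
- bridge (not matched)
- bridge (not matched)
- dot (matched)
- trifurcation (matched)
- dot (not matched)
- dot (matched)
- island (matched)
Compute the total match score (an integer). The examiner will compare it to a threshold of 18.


Weighted minutiae match score:
  bridge: not matched, +0
  bridge: not matched, +0
  dot: matched, +5 (running total 5)
  trifurcation: matched, +6 (running total 11)
  dot: not matched, +0
  dot: matched, +5 (running total 16)
  island: matched, +4 (running total 20)
Total score = 20
Threshold = 18; verdict = identification

20


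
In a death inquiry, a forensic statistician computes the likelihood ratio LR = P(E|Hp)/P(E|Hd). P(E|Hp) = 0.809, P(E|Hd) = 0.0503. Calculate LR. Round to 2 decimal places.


Likelihood ratio calculation:
LR = P(E|Hp) / P(E|Hd)
LR = 0.809 / 0.0503
LR = 16.08

16.08


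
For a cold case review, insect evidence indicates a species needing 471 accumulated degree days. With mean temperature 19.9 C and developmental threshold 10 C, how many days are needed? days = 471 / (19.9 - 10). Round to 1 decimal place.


Insect development time:
Effective temperature = avg_temp - T_base = 19.9 - 10 = 9.9 C
Days = ADD / effective_temp = 471 / 9.9 = 47.6 days

47.6


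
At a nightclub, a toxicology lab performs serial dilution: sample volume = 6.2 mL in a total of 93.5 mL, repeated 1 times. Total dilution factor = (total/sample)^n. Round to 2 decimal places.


Dilution factor calculation:
Single dilution = V_total / V_sample = 93.5 / 6.2 ≈ 15.080645
Number of dilutions = 1
Total DF = (93.5 / 6.2)^1 (full precision, rounded at the end) = 15.08

15.08


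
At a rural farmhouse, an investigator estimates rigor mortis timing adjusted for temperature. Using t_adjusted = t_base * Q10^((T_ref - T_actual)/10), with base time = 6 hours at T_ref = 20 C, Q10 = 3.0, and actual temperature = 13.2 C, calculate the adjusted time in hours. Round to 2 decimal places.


Rigor mortis time adjustment:
Exponent = (T_ref - T_actual) / 10 = (20 - 13.2) / 10 = 0.68
Q10 factor = 3.0^0.68 = 2.11078
t_adjusted = 6 * 2.11078 = 12.66 hours

12.66


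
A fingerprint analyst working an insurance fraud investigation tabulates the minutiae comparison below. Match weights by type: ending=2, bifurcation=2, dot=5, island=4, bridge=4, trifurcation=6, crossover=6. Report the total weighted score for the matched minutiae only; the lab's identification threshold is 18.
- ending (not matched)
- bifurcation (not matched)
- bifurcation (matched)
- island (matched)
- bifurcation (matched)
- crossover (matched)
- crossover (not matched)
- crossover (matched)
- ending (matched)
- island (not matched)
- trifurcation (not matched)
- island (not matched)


Weighted minutiae match score:
  ending: not matched, +0
  bifurcation: not matched, +0
  bifurcation: matched, +2 (running total 2)
  island: matched, +4 (running total 6)
  bifurcation: matched, +2 (running total 8)
  crossover: matched, +6 (running total 14)
  crossover: not matched, +0
  crossover: matched, +6 (running total 20)
  ending: matched, +2 (running total 22)
  island: not matched, +0
  trifurcation: not matched, +0
  island: not matched, +0
Total score = 22
Threshold = 18; verdict = identification

22


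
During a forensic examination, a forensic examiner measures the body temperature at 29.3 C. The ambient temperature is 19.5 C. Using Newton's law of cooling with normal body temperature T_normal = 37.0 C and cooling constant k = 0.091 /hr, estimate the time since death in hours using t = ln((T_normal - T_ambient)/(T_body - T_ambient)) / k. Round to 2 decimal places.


Using Newton's law of cooling:
t = ln((T_normal - T_ambient) / (T_body - T_ambient)) / k
T_normal - T_ambient = 17.5
T_body - T_ambient = 9.8
Ratio = 1.785714
ln(ratio) = 0.579818
t = 0.579818 / 0.091 = 6.37 hours

6.37


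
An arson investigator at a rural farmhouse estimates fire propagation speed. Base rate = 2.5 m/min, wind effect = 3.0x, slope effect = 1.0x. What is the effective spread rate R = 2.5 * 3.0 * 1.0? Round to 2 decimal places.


Fire spread rate calculation:
R = R0 * wind_factor * slope_factor
= 2.5 * 3.0 * 1.0
= 7.5 * 1.0
= 7.50 m/min

7.50


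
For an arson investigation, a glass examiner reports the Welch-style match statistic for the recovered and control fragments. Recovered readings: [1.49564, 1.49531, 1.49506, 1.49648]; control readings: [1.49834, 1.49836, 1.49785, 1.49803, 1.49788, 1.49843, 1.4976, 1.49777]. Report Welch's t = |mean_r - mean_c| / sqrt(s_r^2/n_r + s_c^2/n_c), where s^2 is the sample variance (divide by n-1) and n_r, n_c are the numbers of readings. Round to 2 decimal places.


Welch's t-criterion for glass RI comparison:
Recovered mean = sum / n_r = 5.98249 / 4 = 1.4956225
Control mean = sum / n_c = 11.98426 / 8 = 1.4980325
Recovered sample variance s_r^2 = 3.83225e-07
Control sample variance s_c^2 = 9.605e-08
Welch SE (unpooled) = sqrt(s_r^2/n_r + s_c^2/n_c) = sqrt(9.58063e-08 + 1.20062e-08) = sqrt(1.07813e-07) = 0.000328349
|mean_r - mean_c| = 0.00241
t = 0.00241 / 0.000328349 = 7.34

7.34


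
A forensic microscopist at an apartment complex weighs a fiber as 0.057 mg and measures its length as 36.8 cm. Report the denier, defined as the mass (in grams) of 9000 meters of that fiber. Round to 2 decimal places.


Denier calculation:
Mass in grams = 0.057 mg / 1000 = 0.000057 g
Length in meters = 36.8 cm / 100 = 0.368 m
Linear density = mass / length = 0.000057 / 0.368 = 0.00015489 g/m
Denier = (g/m) * 9000 = 0.00015489 * 9000 = 1.39

1.39


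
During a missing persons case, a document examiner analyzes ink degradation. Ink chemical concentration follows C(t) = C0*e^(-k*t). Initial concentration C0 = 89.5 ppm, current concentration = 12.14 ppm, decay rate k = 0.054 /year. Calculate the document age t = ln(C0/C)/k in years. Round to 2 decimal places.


Document age estimation:
C0/C = 89.5 / 12.14 = 7.372323
ln(C0/C) = 1.997733
t = 1.997733 / 0.054 = 37.00 years

37.00
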